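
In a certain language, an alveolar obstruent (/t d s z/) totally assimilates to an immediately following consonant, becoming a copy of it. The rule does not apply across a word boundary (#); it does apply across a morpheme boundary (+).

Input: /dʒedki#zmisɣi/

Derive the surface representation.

[dʒekki#mmiɣɣi]

/d/ before /k/ → [k] (total assimilation)
/z/ before /m/ → [m] (total assimilation)
/s/ before /ɣ/ → [ɣ] (total assimilation)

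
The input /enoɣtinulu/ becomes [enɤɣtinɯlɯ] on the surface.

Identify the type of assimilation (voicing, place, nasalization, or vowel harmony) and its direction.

vowel harmony, progressive

/o/→[ɤ] /u/→[ɯ] /u/→[ɯ].
Vowels agree with the first vowel, so the harmony is progressive.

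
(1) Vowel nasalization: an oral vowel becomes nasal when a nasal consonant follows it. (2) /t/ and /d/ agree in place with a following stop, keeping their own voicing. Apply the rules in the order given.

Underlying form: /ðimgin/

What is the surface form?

Rule 1: /i/ before nasal /m/ → [ĩ]
Rule 1: /i/ before nasal /n/ → [ĩ]
After rule 1: ðĩmgĩn
Rule 2: no segment meets the rule's conditions; no change.

[ðĩmgĩn]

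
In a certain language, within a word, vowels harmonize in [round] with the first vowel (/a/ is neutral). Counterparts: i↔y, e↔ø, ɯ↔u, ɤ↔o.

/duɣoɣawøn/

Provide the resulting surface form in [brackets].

[duɣoɣawøn]

no segment meets the rule's conditions; no change.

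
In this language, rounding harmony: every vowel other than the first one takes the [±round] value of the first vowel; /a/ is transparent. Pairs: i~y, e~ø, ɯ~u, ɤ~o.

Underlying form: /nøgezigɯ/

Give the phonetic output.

/e/ harmonizes with /ø/ ([+round]) → [ø]
/i/ harmonizes with /ø/ ([+round]) → [y]
/ɯ/ harmonizes with /ø/ ([+round]) → [u]

[nøgøzygu]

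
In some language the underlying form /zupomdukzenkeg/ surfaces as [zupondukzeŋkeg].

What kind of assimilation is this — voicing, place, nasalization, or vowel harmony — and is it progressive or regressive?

/m/→[n] /n/→[ŋ].
Each target copies a feature from the following segment, so the direction is regressive.

place assimilation, regressive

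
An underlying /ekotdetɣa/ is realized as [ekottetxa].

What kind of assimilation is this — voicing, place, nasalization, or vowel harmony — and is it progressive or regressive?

/d/→[t] /ɣ/→[x].
Each target copies a feature from the preceding segment, so the direction is progressive.

voicing assimilation, progressive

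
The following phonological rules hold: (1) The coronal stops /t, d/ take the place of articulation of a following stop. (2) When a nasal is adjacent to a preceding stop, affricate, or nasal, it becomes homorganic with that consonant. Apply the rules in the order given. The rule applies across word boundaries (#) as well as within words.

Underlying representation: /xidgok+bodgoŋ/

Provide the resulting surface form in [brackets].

Rule 1: /d/ before /g/ (velar) → [g]
Rule 1: /d/ before /g/ (velar) → [g]
After rule 1: xiggok+boggoŋ
Rule 2: no segment meets the rule's conditions; no change.

[xiggok+boggoŋ]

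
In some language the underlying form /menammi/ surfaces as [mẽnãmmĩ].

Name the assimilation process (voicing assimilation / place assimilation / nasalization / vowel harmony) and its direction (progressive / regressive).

/e/→[ẽ] /a/→[ã] /i/→[ĩ].
Each target copies a feature from the preceding segment, so the direction is progressive.

nasalization, progressive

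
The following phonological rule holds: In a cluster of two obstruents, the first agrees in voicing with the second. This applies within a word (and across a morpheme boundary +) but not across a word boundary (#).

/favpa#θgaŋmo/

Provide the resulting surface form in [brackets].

[fafpa#ðgaŋmo]

/v/ before /p/ (voiceless) → [f]
/θ/ before /g/ (voiced) → [ð]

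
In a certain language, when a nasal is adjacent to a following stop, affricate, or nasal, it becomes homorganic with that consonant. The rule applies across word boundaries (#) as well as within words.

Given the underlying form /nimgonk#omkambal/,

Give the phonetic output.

/m/ before /g/ (velar) → [ŋ]
/n/ before /k/ (velar) → [ŋ]
/m/ before /k/ (velar) → [ŋ]

[niŋgoŋk#oŋkambal]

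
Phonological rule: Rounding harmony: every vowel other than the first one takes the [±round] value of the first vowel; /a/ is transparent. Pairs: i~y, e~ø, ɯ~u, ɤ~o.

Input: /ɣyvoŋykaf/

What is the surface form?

no segment meets the rule's conditions; no change.

[ɣyvoŋykaf]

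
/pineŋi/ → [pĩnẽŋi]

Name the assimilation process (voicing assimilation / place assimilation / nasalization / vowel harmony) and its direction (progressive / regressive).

nasalization, regressive

/i/→[ĩ] /e/→[ẽ].
Each target copies a feature from the following segment, so the direction is regressive.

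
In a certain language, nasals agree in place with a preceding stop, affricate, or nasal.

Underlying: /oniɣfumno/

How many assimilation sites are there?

/n/ after /m/ (labial) → [m]
1 segment changes.

1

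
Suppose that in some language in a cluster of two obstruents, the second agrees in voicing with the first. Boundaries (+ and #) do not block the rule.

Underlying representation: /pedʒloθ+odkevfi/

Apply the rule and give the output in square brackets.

[pedʒloθ+odgevvi]

/k/ after /d/ (voiced) → [g]
/f/ after /v/ (voiced) → [v]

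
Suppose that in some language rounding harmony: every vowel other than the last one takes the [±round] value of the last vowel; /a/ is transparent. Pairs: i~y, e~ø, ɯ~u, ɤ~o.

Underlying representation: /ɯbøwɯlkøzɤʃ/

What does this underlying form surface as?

[ɯbewɯlkezɤʃ]

/ø/ harmonizes with /ɤ/ ([-round]) → [e]
/ø/ harmonizes with /ɤ/ ([-round]) → [e]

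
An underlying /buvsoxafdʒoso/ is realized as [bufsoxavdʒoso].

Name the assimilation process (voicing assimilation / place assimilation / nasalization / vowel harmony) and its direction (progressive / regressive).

voicing assimilation, regressive

/v/→[f] /f/→[v].
Each target copies a feature from the following segment, so the direction is regressive.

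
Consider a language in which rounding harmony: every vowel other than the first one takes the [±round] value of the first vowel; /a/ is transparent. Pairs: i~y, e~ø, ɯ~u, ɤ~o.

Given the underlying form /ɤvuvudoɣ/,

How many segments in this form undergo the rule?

/u/ harmonizes with /ɤ/ ([-round]) → [ɯ]
/u/ harmonizes with /ɤ/ ([-round]) → [ɯ]
/o/ harmonizes with /ɤ/ ([-round]) → [ɤ]
3 segments change.

3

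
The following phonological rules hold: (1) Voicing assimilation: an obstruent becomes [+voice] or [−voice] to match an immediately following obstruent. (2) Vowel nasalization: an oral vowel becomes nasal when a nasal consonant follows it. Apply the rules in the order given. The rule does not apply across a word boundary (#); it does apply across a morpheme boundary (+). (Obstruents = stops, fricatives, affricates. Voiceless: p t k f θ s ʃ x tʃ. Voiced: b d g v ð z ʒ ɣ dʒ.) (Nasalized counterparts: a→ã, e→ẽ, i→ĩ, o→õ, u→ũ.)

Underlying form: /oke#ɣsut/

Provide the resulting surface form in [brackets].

Rule 1: /ɣ/ before /s/ (voiceless) → [x]
After rule 1: oke#xsut
Rule 2: no segment meets the rule's conditions; no change.

[oke#xsut]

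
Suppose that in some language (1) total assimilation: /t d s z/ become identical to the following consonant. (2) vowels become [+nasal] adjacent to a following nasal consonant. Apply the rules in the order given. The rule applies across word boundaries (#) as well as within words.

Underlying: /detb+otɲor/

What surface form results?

[debb+õɲɲor]

Rule 1: /t/ before /b/ → [b] (total assimilation)
Rule 1: /t/ before /ɲ/ → [ɲ] (total assimilation)
After rule 1: debb+oɲɲor
Rule 2: /o/ before nasal /ɲ/ → [õ]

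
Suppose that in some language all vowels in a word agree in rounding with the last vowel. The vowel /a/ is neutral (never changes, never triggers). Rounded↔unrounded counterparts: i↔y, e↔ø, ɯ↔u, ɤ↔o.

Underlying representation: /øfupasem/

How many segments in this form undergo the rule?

2

/ø/ harmonizes with /e/ ([-round]) → [e]
/u/ harmonizes with /e/ ([-round]) → [ɯ]
2 segments change.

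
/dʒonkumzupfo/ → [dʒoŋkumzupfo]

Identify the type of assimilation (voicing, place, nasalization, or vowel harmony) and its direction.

place assimilation, regressive

/n/→[ŋ].
Each target copies a feature from the following segment, so the direction is regressive.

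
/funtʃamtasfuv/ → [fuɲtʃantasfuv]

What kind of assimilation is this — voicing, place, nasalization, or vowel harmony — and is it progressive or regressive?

place assimilation, regressive

/n/→[ɲ] /m/→[n].
Each target copies a feature from the following segment, so the direction is regressive.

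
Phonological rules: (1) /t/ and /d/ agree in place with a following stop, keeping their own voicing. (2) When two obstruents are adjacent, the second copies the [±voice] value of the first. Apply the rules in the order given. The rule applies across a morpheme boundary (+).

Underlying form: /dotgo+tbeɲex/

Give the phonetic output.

[dokko+ppeɲex]

Rule 1: /t/ before /g/ (velar) → [k]
Rule 1: /t/ before /b/ (labial) → [p]
After rule 1: dokgo+pbeɲex
Rule 2: /g/ after /k/ (voiceless) → [k]
Rule 2: /b/ after /p/ (voiceless) → [p]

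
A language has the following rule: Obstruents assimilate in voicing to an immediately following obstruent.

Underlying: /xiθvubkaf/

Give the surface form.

[xiðvupkaf]

/θ/ before /v/ (voiced) → [ð]
/b/ before /k/ (voiceless) → [p]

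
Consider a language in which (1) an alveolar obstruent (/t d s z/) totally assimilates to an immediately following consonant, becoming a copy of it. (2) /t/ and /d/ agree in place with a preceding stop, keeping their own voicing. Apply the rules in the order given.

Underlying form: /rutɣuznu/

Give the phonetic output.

[ruɣɣunnu]

Rule 1: /t/ before /ɣ/ → [ɣ] (total assimilation)
Rule 1: /z/ before /n/ → [n] (total assimilation)
After rule 1: ruɣɣunnu
Rule 2: no segment meets the rule's conditions; no change.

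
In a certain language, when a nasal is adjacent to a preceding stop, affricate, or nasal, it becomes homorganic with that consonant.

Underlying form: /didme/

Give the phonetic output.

[didne]

/m/ after /d/ (alveolar) → [n]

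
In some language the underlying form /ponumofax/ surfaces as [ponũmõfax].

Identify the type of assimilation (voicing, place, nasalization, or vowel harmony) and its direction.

nasalization, progressive

/u/→[ũ] /o/→[õ].
Each target copies a feature from the preceding segment, so the direction is progressive.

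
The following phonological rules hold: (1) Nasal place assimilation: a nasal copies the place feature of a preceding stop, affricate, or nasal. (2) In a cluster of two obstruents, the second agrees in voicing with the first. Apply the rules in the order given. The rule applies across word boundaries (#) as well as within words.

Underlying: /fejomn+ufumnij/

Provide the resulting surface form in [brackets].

Rule 1: /n/ after /m/ (labial) → [m]
Rule 1: /n/ after /m/ (labial) → [m]
After rule 1: fejomm+ufummij
Rule 2: no segment meets the rule's conditions; no change.

[fejomm+ufummij]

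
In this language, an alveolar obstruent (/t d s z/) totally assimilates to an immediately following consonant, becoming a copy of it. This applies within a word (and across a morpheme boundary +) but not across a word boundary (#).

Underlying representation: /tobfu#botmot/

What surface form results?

[tobfu#bommot]

/t/ before /m/ → [m] (total assimilation)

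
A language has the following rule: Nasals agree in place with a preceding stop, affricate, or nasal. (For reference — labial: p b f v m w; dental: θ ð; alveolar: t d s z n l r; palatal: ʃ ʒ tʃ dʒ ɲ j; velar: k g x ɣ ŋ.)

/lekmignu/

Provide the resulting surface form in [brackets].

/m/ after /k/ (velar) → [ŋ]
/n/ after /g/ (velar) → [ŋ]

[lekŋigŋu]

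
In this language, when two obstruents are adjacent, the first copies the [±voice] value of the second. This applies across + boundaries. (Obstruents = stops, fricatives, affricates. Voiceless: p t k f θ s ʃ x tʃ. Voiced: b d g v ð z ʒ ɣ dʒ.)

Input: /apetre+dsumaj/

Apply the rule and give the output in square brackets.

[apetre+tsumaj]

/d/ before /s/ (voiceless) → [t]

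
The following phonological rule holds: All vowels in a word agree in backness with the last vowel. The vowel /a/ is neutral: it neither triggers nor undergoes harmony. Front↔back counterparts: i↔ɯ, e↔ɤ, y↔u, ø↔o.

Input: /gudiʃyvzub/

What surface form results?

[gudɯʃuvzub]

/i/ harmonizes with /u/ ([+back]) → [ɯ]
/y/ harmonizes with /u/ ([+back]) → [u]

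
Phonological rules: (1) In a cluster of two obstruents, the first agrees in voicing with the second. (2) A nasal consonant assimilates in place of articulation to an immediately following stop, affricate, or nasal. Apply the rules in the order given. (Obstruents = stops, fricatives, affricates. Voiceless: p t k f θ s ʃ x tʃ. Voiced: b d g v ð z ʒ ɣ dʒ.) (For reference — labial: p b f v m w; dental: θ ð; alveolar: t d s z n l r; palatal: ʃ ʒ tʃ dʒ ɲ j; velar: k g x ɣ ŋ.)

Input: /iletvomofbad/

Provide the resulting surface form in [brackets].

[iledvomovbad]

Rule 1: /t/ before /v/ (voiced) → [d]
Rule 1: /f/ before /b/ (voiced) → [v]
After rule 1: iledvomovbad
Rule 2: no segment meets the rule's conditions; no change.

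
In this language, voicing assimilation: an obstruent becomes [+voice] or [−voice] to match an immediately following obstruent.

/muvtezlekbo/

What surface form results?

[muftezlegbo]

/v/ before /t/ (voiceless) → [f]
/k/ before /b/ (voiced) → [g]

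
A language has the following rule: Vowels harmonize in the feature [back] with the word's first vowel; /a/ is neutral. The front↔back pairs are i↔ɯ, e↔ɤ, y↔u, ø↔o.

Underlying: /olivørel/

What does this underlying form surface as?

[olɯvorɤl]

/i/ harmonizes with /o/ ([+back]) → [ɯ]
/ø/ harmonizes with /o/ ([+back]) → [o]
/e/ harmonizes with /o/ ([+back]) → [ɤ]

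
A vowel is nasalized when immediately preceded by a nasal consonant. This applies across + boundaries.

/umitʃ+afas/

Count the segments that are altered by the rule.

/i/ after nasal /m/ → [ĩ]
1 segment changes.

1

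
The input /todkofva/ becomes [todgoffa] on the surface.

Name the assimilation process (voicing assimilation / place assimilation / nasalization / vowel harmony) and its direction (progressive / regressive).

/k/→[g] /v/→[f].
Each target copies a feature from the preceding segment, so the direction is progressive.

voicing assimilation, progressive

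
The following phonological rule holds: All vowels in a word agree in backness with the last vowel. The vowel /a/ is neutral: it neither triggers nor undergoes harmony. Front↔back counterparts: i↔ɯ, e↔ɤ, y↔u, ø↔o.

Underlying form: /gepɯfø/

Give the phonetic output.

[gepifø]

/ɯ/ harmonizes with /ø/ ([-back]) → [i]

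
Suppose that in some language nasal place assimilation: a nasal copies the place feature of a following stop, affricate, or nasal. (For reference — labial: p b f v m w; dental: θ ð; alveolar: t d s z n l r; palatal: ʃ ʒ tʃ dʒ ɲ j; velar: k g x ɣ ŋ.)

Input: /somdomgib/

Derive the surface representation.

[sondoŋgib]

/m/ before /d/ (alveolar) → [n]
/m/ before /g/ (velar) → [ŋ]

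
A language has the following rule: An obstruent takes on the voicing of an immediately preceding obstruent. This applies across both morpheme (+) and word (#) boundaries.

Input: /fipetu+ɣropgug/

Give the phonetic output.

/g/ after /p/ (voiceless) → [k]

[fipetu+ɣropkug]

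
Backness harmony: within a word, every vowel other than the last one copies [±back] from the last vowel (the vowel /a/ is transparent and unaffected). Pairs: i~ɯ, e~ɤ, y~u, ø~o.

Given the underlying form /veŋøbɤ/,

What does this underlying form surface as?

[vɤŋobɤ]

/e/ harmonizes with /ɤ/ ([+back]) → [ɤ]
/ø/ harmonizes with /ɤ/ ([+back]) → [o]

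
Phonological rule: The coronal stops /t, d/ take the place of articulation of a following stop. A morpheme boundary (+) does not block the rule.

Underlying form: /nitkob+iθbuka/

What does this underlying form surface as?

[nikkob+iθbuka]

/t/ before /k/ (velar) → [k]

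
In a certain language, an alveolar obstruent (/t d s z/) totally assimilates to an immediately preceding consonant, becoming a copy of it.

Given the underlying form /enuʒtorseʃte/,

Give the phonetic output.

[enuʒʒorreʃʃe]

/t/ after /ʒ/ → [ʒ] (total assimilation)
/s/ after /r/ → [r] (total assimilation)
/t/ after /ʃ/ → [ʃ] (total assimilation)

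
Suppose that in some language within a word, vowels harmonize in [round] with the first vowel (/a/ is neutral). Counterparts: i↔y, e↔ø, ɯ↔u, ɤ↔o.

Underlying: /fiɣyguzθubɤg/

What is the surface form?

/y/ harmonizes with /i/ ([-round]) → [i]
/u/ harmonizes with /i/ ([-round]) → [ɯ]
/u/ harmonizes with /i/ ([-round]) → [ɯ]

[fiɣigɯzθɯbɤg]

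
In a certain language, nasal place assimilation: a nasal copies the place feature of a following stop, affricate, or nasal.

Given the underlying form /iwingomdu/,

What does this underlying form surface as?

[iwiŋgondu]

/n/ before /g/ (velar) → [ŋ]
/m/ before /d/ (alveolar) → [n]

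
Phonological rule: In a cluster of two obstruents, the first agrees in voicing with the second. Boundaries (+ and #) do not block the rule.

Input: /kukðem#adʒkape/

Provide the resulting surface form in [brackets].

/k/ before /ð/ (voiced) → [g]
/dʒ/ before /k/ (voiceless) → [tʃ]

[kugðem#atʃkape]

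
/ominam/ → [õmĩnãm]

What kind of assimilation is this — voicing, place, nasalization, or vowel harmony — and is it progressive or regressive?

/o/→[õ] /i/→[ĩ] /a/→[ã].
Each target copies a feature from the following segment, so the direction is regressive.

nasalization, regressive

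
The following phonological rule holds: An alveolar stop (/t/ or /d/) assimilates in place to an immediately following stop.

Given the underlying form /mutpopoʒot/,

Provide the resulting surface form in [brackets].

[muppopoʒot]

/t/ before /p/ (labial) → [p]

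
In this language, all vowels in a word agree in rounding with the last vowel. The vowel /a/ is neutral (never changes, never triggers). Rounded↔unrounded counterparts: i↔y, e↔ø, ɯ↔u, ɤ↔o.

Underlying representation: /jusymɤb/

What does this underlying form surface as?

/u/ harmonizes with /ɤ/ ([-round]) → [ɯ]
/y/ harmonizes with /ɤ/ ([-round]) → [i]

[jɯsimɤb]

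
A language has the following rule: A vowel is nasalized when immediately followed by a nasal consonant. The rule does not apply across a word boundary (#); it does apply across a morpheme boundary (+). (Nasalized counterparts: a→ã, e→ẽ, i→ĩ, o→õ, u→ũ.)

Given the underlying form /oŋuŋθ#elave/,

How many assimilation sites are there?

/o/ before nasal /ŋ/ → [õ]
/u/ before nasal /ŋ/ → [ũ]
2 segments change.

2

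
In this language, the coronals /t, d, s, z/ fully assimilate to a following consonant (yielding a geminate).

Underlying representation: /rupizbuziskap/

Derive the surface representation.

[rupibbuzikkap]

/z/ before /b/ → [b] (total assimilation)
/s/ before /k/ → [k] (total assimilation)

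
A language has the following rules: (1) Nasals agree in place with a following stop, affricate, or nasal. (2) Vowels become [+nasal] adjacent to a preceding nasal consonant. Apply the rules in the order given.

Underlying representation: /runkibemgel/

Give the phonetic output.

[ruŋkibeŋgel]

Rule 1: /n/ before /k/ (velar) → [ŋ]
Rule 1: /m/ before /g/ (velar) → [ŋ]
After rule 1: ruŋkibeŋgel
Rule 2: no segment meets the rule's conditions; no change.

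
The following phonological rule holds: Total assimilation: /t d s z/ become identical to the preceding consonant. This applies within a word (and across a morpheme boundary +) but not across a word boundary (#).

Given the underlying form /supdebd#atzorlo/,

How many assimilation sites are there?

/d/ after /p/ → [p] (total assimilation)
/d/ after /b/ → [b] (total assimilation)
/z/ after /t/ → [t] (total assimilation)
3 segments change.

3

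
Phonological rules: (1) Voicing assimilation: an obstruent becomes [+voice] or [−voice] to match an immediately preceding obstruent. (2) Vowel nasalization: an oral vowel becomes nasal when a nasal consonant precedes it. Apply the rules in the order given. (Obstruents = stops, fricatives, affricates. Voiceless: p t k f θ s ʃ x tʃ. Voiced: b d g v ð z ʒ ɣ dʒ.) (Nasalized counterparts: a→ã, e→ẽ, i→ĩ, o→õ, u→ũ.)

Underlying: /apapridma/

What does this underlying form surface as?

Rule 1: no segment meets the rule's conditions; no change.
After rule 1: apapridma
Rule 2: /a/ after nasal /m/ → [ã]

[apapridmã]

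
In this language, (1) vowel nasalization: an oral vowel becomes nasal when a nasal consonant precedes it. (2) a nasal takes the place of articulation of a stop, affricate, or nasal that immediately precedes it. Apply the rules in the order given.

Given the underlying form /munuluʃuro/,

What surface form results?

Rule 1: /u/ after nasal /m/ → [ũ]
Rule 1: /u/ after nasal /n/ → [ũ]
After rule 1: mũnũluʃuro
Rule 2: no segment meets the rule's conditions; no change.

[mũnũluʃuro]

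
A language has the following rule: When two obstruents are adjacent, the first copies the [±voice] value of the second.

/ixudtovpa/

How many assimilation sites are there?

2

/d/ before /t/ (voiceless) → [t]
/v/ before /p/ (voiceless) → [f]
2 segments change.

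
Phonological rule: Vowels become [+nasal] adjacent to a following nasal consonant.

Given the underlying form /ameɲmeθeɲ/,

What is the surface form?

[ãmẽɲmeθẽɲ]

/a/ before nasal /m/ → [ã]
/e/ before nasal /ɲ/ → [ẽ]
/e/ before nasal /ɲ/ → [ẽ]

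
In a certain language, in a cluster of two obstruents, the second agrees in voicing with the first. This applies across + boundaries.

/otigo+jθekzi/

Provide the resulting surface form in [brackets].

[otigo+jθeksi]

/z/ after /k/ (voiceless) → [s]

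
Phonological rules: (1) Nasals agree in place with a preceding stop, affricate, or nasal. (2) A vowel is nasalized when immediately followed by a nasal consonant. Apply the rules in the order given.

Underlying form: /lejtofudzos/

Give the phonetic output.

[lejtofudzos]

Rule 1: no segment meets the rule's conditions; no change.
After rule 1: lejtofudzos
Rule 2: no segment meets the rule's conditions; no change.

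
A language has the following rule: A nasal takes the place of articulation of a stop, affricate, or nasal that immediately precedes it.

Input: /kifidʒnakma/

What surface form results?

/n/ after /dʒ/ (palatal) → [ɲ]
/m/ after /k/ (velar) → [ŋ]

[kifidʒɲakŋa]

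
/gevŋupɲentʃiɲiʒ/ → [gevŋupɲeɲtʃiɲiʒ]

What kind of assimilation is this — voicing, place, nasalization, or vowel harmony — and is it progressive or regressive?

place assimilation, regressive

/n/→[ɲ].
Each target copies a feature from the following segment, so the direction is regressive.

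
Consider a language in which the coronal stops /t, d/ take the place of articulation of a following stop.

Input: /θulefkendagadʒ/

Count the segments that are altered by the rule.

0

No segment meets the rule's conditions.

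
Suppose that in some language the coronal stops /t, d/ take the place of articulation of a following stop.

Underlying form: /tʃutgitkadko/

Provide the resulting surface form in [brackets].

[tʃukgikkagko]

/t/ before /g/ (velar) → [k]
/t/ before /k/ (velar) → [k]
/d/ before /k/ (velar) → [g]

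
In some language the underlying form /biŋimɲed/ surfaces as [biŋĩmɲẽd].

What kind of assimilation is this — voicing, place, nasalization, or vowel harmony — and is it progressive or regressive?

/i/→[ĩ] /e/→[ẽ].
Each target copies a feature from the preceding segment, so the direction is progressive.

nasalization, progressive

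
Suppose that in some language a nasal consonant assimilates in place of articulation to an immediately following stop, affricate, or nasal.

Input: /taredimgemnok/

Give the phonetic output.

/m/ before /g/ (velar) → [ŋ]
/m/ before /n/ (alveolar) → [n]

[tarediŋgennok]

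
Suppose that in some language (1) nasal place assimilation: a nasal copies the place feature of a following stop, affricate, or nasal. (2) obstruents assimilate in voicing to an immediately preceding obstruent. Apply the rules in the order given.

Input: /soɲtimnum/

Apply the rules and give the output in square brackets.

Rule 1: /ɲ/ before /t/ (alveolar) → [n]
Rule 1: /m/ before /n/ (alveolar) → [n]
After rule 1: sontinnum
Rule 2: no segment meets the rule's conditions; no change.

[sontinnum]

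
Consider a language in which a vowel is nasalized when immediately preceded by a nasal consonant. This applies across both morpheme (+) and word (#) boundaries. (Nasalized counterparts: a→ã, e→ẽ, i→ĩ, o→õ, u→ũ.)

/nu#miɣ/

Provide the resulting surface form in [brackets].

/u/ after nasal /n/ → [ũ]
/i/ after nasal /m/ → [ĩ]

[nũ#mĩɣ]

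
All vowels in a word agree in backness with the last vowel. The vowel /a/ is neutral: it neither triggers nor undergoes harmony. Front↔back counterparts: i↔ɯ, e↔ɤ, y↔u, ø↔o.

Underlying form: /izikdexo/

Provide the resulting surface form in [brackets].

[ɯzɯkdɤxo]

/i/ harmonizes with /o/ ([+back]) → [ɯ]
/i/ harmonizes with /o/ ([+back]) → [ɯ]
/e/ harmonizes with /o/ ([+back]) → [ɤ]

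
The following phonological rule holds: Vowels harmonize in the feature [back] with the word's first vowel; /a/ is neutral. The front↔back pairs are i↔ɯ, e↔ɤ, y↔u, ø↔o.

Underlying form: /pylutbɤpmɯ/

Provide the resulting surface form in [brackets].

/u/ harmonizes with /y/ ([-back]) → [y]
/ɤ/ harmonizes with /y/ ([-back]) → [e]
/ɯ/ harmonizes with /y/ ([-back]) → [i]

[pylytbepmi]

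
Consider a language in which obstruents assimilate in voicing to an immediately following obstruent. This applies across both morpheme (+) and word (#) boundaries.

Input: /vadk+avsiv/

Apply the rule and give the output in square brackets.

[vatk+afsiv]

/d/ before /k/ (voiceless) → [t]
/v/ before /s/ (voiceless) → [f]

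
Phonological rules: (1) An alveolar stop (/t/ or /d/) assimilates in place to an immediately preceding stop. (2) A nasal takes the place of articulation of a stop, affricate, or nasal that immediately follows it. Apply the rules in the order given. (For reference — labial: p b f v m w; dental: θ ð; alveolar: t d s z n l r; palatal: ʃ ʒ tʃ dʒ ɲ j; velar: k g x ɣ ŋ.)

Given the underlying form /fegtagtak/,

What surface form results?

Rule 1: /t/ after /g/ (velar) → [k]
Rule 1: /t/ after /g/ (velar) → [k]
After rule 1: fegkagkak
Rule 2: no segment meets the rule's conditions; no change.

[fegkagkak]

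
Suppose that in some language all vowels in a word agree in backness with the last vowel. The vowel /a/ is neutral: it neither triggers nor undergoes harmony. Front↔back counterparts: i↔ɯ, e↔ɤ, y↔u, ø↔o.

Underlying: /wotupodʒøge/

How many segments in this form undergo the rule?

/o/ harmonizes with /e/ ([-back]) → [ø]
/u/ harmonizes with /e/ ([-back]) → [y]
/o/ harmonizes with /e/ ([-back]) → [ø]
3 segments change.

3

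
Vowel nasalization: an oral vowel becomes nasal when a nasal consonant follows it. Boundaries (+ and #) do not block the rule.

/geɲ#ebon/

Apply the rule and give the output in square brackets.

/e/ before nasal /ɲ/ → [ẽ]
/o/ before nasal /n/ → [õ]

[gẽɲ#ebõn]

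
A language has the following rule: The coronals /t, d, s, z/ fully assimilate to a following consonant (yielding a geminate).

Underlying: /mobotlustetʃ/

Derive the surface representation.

/t/ before /l/ → [l] (total assimilation)
/s/ before /t/ → [t] (total assimilation)

[mobolluttetʃ]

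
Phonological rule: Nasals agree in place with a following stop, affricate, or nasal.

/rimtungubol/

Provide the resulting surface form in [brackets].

/m/ before /t/ (alveolar) → [n]
/n/ before /g/ (velar) → [ŋ]

[rintuŋgubol]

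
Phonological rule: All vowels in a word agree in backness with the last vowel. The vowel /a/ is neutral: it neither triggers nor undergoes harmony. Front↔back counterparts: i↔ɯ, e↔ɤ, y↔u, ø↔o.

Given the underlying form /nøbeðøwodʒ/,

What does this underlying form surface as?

/ø/ harmonizes with /o/ ([+back]) → [o]
/e/ harmonizes with /o/ ([+back]) → [ɤ]
/ø/ harmonizes with /o/ ([+back]) → [o]

[nobɤðowodʒ]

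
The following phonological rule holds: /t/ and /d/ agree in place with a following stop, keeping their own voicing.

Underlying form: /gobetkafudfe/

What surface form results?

/t/ before /k/ (velar) → [k]

[gobekkafudfe]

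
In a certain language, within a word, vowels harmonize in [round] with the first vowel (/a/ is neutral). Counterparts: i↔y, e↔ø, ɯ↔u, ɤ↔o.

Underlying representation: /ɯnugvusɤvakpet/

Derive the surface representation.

[ɯnɯgvɯsɤvakpet]

/u/ harmonizes with /ɯ/ ([-round]) → [ɯ]
/u/ harmonizes with /ɯ/ ([-round]) → [ɯ]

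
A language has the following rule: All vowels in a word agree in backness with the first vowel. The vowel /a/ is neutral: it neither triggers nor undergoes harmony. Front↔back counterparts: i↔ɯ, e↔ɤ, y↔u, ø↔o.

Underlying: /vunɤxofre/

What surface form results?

[vunɤxofrɤ]

/e/ harmonizes with /u/ ([+back]) → [ɤ]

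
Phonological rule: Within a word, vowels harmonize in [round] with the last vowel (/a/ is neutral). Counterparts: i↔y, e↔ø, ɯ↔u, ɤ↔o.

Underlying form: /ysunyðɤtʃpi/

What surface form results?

/y/ harmonizes with /i/ ([-round]) → [i]
/u/ harmonizes with /i/ ([-round]) → [ɯ]
/y/ harmonizes with /i/ ([-round]) → [i]

[isɯniðɤtʃpi]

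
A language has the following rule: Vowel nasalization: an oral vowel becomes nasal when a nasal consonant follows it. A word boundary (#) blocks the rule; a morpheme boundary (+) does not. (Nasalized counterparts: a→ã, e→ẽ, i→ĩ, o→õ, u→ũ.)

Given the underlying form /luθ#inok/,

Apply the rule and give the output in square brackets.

[luθ#ĩnok]

/i/ before nasal /n/ → [ĩ]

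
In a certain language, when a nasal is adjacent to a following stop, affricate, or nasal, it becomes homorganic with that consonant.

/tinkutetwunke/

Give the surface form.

[tiŋkutetwuŋke]

/n/ before /k/ (velar) → [ŋ]
/n/ before /k/ (velar) → [ŋ]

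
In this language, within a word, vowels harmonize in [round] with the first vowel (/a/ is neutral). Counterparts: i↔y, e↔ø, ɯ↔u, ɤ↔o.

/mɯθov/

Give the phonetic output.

/o/ harmonizes with /ɯ/ ([-round]) → [ɤ]

[mɯθɤv]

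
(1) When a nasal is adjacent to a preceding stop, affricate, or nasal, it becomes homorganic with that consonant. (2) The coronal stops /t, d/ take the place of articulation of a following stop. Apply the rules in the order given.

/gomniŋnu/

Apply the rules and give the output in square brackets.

[gommiŋŋu]

Rule 1: /n/ after /m/ (labial) → [m]
Rule 1: /n/ after /ŋ/ (velar) → [ŋ]
After rule 1: gommiŋŋu
Rule 2: no segment meets the rule's conditions; no change.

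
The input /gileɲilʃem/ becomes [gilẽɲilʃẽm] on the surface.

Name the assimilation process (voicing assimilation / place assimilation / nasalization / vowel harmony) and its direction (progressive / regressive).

/e/→[ẽ] /e/→[ẽ].
Each target copies a feature from the following segment, so the direction is regressive.

nasalization, regressive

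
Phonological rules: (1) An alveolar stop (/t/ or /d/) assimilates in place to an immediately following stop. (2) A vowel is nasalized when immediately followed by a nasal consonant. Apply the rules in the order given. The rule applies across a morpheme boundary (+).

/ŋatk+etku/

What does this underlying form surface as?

Rule 1: /t/ before /k/ (velar) → [k]
Rule 1: /t/ before /k/ (velar) → [k]
After rule 1: ŋakk+ekku
Rule 2: no segment meets the rule's conditions; no change.

[ŋakk+ekku]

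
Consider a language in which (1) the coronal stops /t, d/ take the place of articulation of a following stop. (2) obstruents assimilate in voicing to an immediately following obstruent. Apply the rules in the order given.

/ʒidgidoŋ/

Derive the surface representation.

Rule 1: /d/ before /g/ (velar) → [g]
After rule 1: ʒiggidoŋ
Rule 2: no segment meets the rule's conditions; no change.

[ʒiggidoŋ]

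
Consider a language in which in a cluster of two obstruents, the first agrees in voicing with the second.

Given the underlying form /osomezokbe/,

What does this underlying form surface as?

[osomezogbe]

/k/ before /b/ (voiced) → [g]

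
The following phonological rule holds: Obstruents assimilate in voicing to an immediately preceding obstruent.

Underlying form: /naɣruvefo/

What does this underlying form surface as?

[naɣruvefo]

no segment meets the rule's conditions; no change.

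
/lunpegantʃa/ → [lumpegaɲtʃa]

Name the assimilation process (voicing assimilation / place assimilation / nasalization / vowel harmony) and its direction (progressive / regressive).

/n/→[m] /n/→[ɲ].
Each target copies a feature from the following segment, so the direction is regressive.

place assimilation, regressive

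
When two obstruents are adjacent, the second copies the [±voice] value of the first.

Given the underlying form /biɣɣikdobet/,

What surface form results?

[biɣɣiktobet]

/d/ after /k/ (voiceless) → [t]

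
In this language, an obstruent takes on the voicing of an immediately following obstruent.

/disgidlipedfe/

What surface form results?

[dizgidlipetfe]

/s/ before /g/ (voiced) → [z]
/d/ before /f/ (voiceless) → [t]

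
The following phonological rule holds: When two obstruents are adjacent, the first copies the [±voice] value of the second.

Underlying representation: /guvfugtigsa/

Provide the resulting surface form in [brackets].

[guffuktiksa]

/v/ before /f/ (voiceless) → [f]
/g/ before /t/ (voiceless) → [k]
/g/ before /s/ (voiceless) → [k]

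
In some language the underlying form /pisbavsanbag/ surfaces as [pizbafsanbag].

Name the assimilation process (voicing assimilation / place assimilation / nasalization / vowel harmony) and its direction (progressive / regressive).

/s/→[z] /v/→[f].
Each target copies a feature from the following segment, so the direction is regressive.

voicing assimilation, regressive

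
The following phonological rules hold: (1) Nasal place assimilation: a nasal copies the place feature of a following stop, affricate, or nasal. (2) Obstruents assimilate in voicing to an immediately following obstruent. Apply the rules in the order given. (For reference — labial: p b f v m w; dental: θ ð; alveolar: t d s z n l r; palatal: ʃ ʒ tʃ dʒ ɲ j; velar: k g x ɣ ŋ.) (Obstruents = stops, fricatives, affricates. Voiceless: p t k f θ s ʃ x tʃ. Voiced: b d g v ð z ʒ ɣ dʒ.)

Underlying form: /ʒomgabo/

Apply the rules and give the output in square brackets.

[ʒoŋgabo]

Rule 1: /m/ before /g/ (velar) → [ŋ]
After rule 1: ʒoŋgabo
Rule 2: no segment meets the rule's conditions; no change.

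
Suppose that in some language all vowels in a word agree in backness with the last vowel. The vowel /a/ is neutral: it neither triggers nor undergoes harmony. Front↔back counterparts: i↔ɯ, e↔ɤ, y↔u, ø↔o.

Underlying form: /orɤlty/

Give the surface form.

[ørelty]

/o/ harmonizes with /y/ ([-back]) → [ø]
/ɤ/ harmonizes with /y/ ([-back]) → [e]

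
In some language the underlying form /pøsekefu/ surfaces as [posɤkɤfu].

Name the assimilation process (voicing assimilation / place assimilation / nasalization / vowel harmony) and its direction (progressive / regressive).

vowel harmony, regressive

/ø/→[o] /e/→[ɤ] /e/→[ɤ].
Vowels agree with the last vowel, so the harmony is regressive.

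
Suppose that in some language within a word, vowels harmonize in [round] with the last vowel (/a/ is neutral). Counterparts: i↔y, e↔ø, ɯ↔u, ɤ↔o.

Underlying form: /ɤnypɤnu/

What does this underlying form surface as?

[onyponu]

/ɤ/ harmonizes with /u/ ([+round]) → [o]
/ɤ/ harmonizes with /u/ ([+round]) → [o]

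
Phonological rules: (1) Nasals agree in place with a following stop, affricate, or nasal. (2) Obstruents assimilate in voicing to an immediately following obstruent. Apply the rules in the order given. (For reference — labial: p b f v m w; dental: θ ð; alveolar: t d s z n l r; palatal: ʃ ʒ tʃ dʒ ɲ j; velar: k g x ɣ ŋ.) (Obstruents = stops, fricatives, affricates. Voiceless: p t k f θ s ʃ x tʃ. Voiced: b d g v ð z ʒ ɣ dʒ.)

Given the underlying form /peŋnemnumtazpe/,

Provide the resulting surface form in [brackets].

[pennennuntaspe]

Rule 1: /ŋ/ before /n/ (alveolar) → [n]
Rule 1: /m/ before /n/ (alveolar) → [n]
Rule 1: /m/ before /t/ (alveolar) → [n]
After rule 1: pennennuntazpe
Rule 2: /z/ before /p/ (voiceless) → [s]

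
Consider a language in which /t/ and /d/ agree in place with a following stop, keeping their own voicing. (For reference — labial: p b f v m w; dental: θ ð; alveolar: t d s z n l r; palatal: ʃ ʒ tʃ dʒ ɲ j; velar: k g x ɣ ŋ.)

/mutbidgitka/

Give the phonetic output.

/t/ before /b/ (labial) → [p]
/d/ before /g/ (velar) → [g]
/t/ before /k/ (velar) → [k]

[mupbiggikka]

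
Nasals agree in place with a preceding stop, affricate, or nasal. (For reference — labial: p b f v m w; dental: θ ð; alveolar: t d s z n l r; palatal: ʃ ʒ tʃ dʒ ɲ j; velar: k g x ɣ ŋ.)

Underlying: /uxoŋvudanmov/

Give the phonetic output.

[uxoŋvudannov]

/m/ after /n/ (alveolar) → [n]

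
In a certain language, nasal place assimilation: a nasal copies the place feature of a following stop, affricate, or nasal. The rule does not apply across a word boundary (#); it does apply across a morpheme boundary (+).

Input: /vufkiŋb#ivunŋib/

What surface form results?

[vufkimb#ivuŋŋib]

/ŋ/ before /b/ (labial) → [m]
/n/ before /ŋ/ (velar) → [ŋ]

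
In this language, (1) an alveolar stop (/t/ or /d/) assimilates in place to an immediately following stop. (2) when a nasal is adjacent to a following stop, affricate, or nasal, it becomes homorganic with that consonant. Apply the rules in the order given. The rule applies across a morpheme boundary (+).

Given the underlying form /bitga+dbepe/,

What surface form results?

Rule 1: /t/ before /g/ (velar) → [k]
Rule 1: /d/ before /b/ (labial) → [b]
After rule 1: bikga+bbepe
Rule 2: no segment meets the rule's conditions; no change.

[bikga+bbepe]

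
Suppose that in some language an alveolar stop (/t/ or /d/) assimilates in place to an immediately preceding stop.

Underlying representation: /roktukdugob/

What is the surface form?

[rokkukgugob]

/t/ after /k/ (velar) → [k]
/d/ after /k/ (velar) → [g]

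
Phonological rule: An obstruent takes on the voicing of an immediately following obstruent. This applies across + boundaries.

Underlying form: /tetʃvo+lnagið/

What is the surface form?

[tedʒvo+lnagið]

/tʃ/ before /v/ (voiced) → [dʒ]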